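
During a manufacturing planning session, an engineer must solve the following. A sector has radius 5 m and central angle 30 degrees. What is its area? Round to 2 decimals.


Shape: circular sector
Radius r = 5 m, Angle = 30 degrees
Formula: A = (angle/360) * pi * r^2
r^2 = 25
Fraction of circle = 30/360
A = (30/360) * pi * 25
A = 2.083333 * pi
A = 6.54
6.54 m^2


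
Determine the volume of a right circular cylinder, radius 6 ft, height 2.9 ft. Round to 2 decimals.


Shape: cylinder
Radius r = 6 ft, Height h = 2.9 ft
Formula: V = pi * r^2 * h
r^2 = 36
V = pi * 36 * 2.9
V = 104.4 * pi
V = 327.98
327.98 ft^3


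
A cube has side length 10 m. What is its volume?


Shape: cube
Side s = 10 m
Formula: V = s^3
V = 10 * 10 * 10
V = 100 * 10
V = 1000
1000 m^3


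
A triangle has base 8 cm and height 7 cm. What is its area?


Shape: triangle
Base b = 8 cm, Height h = 7 cm
Formula: A = (1/2) * b * h
A = 0.5 * 8 * 7
A = 0.5 * 56
A = 28
28 cm^2


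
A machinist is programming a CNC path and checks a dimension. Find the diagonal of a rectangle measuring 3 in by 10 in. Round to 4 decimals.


Shape: rectangle (diagonal via Pythagoras)
Sides: 3 in and 10 in
Formula: d = sqrt(l^2 + w^2)
l^2 = 9, w^2 = 100
l^2 + w^2 = 109
d = sqrt(109)
d = 10.4403
10.4403 in


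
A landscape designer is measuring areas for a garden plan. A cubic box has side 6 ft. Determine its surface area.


Shape: cube
Side s = 6 ft
A cube has 6 square faces.
Formula: SA = 6 * s^2
s^2 = 36
SA = 6 * 36
SA = 216
216 ft^2


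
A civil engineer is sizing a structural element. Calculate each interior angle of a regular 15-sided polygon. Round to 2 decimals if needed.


Shape: regular pentadecagon (15 sides)
Formula: interior angle = (n - 2) * 180 / n
(n - 2) = 13
(n - 2) * 180 = 2340
angle = 2340 / 15
angle = 156
156 degrees


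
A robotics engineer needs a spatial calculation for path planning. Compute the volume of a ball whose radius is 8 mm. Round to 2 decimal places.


Shape: sphere
Radius r = 8 mm
Formula: V = (4/3) * pi * r^3
r^3 = 512
(4/3) * 512 = 682.666667
V = 682.666667 * pi
V = 2144.66
2144.66 mm^3


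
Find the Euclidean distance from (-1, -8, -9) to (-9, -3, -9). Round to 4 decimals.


3D distance between two points
P1 = (-1, -8, -9), P2 = (-9, -3, -9)
Formula: d = sqrt((x2-x1)^2 + (y2-y1)^2 + (z2-z1)^2)
dx = -9 - -1 = -8
dy = -3 - -8 = 5
dz = -9 - -9 = 0
dx^2 + dy^2 + dz^2 = 64 + 25 + 0 = 89
d = sqrt(89)
d = 9.434
9.434 units


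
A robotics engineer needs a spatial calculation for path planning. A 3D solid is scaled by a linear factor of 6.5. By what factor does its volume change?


Linear scale factor k = 6.5
Rule: under a linear scaling by k, volumes scale by k^3.
k^3 = 6.5 * 6.5 * 6.5
k^3 = 42.25 * 6.5
k^3 = 274.625
Volume scales by a factor of 274.625.
274.625 (dimensionless)


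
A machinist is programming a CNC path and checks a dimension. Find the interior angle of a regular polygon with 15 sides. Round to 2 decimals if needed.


Shape: regular pentadecagon (15 sides)
Formula: interior angle = (n - 2) * 180 / n
(n - 2) = 13
(n - 2) * 180 = 2340
angle = 2340 / 15
angle = 156
156 degrees


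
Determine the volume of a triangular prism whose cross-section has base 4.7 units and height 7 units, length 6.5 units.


Shape: triangular prism
Triangle base = 4.7 units, triangle height = 7 units, prism length L = 6.5 units
Formula: V = (1/2 * b * h_tri) * L
Cross-section area = 0.5 * 4.7 * 7 = 16.45
V = 16.45 * 6.5
V = 106.925
106.925 units^3


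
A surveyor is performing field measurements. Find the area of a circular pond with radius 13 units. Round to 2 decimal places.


Shape: circle
Radius r = 13 units
Formula: A = pi * r^2
r^2 = 13^2 = 169
A = pi * 169
A = 530.93
530.93 units^2


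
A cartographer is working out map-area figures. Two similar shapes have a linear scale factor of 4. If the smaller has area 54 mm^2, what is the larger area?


Linear scale factor k = 4
Original area = 54 mm^2
Rule: under a linear scaling by k, areas scale by k^2.
k^2 = 4^2 = 16
New area = 54 * 16
New area = 864
864 mm^2


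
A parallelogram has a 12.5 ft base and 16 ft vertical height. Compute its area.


Shape: parallelogram
Base b = 12.5 ft, Height h = 16 ft
Formula: A = b * h
A = 12.5 * 16
A = 200
200 ft^2


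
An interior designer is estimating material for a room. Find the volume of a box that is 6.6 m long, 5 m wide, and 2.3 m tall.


Shape: rectangular prism
l = 6.6 m, w = 5 m, h = 2.3 m
Formula: V = l * w * h
V = 6.6 * 5 * 2.3
V = 33 * 2.3
V = 75.9
75.9 m^3


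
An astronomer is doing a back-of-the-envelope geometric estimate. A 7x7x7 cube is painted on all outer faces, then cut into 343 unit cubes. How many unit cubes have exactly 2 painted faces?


Large cube: 7 x 7 x 7, cut into unit cubes.
n = 7, so n - 2 = 5
Cubes with 2 painted faces lie along the edges, excluding corners.
A cube has 12 edges; each contributes (n - 2) = 5 such cubes.
Count = 12 * 5 = 60
60 unit cubes


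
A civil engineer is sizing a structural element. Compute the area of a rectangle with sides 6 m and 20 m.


Shape: rectangle
Length l = 6 m, Width w = 20 m
Formula: A = l * w
A = 6 * 20
A = 120
120 m^2


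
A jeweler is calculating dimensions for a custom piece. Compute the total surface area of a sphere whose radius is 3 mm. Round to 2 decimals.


Shape: sphere
Radius r = 3 mm
Formula: SA = 4 * pi * r^2
r^2 = 9
SA = 4 * pi * 9
SA = 36 * pi
SA = 113.1
113.1 mm^2


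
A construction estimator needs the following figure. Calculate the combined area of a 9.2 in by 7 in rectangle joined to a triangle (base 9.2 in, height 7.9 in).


Composite shape: rectangle + triangle
Rectangle area = 9.2 * 7 = 64.4
Triangle area = 0.5 * 9.2 * 7.9 = 36.34
Total = 64.4 + 36.34
Total = 100.74
100.74 in^2


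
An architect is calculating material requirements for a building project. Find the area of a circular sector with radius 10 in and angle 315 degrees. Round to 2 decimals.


Shape: circular sector
Radius r = 10 in, Angle = 315 degrees
Formula: A = (angle/360) * pi * r^2
r^2 = 100
Fraction of circle = 315/360
A = (315/360) * pi * 100
A = 87.5 * pi
A = 274.89
274.89 in^2


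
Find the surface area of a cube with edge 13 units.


Shape: cube
Side s = 13 units
A cube has 6 square faces.
Formula: SA = 6 * s^2
s^2 = 169
SA = 6 * 169
SA = 1014
1014 units^2


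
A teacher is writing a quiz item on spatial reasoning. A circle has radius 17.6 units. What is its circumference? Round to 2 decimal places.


Shape: circle
Radius r = 17.6 units
Formula: C = 2 * pi * r
C = 2 * pi * 17.6
C = 35.2 * pi
C = 110.58
110.58 units


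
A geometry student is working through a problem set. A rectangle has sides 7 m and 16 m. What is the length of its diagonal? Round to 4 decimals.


Shape: rectangle (diagonal via Pythagoras)
Sides: 7 m and 16 m
Formula: d = sqrt(l^2 + w^2)
l^2 = 49, w^2 = 256
l^2 + w^2 = 305
d = sqrt(305)
d = 17.4642
17.4642 m


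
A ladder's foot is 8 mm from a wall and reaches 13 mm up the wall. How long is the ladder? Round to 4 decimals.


Shape: right triangle
Legs a = 8 mm, b = 13 mm
Formula: c = sqrt(a^2 + b^2)
a^2 = 64, b^2 = 169
a^2 + b^2 = 233
c = sqrt(233)
c = 15.2643
15.2643 mm


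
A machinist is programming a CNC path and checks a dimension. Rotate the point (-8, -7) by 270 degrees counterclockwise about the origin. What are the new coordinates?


Transformation: rotation about the origin
Original point: (-8, -7)
Rule for 270 deg counterclockwise: (x, y) -> (y, -x)
Apply: (-8, -7) -> (-7, 8)
(-7, 8)


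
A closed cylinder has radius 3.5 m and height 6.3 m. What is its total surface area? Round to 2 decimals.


Shape: closed cylinder
Radius r = 3.5 m, Height h = 6.3 m
Formula: SA = 2*pi*r^2 + 2*pi*r*h = 2*pi*r*(r + h)
r + h = 9.8
2 * r * (r + h) = 2 * 3.5 * 9.8 = 68.6
SA = 68.6 * pi
SA = 215.51
215.51 m^2


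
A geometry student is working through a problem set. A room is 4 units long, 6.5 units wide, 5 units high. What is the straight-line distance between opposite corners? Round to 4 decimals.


Shape: rectangular box (space diagonal)
l = 4 units, w = 6.5 units, h = 5 units
Visualize: the diagonal of the base, then a right triangle with that diagonal and the height.
Formula: d = sqrt(l^2 + w^2 + h^2)
l^2 + w^2 + h^2 = 16 + 42.25 + 25 = 83.25
d = sqrt(83.25)
d = 9.1241
9.1241 units


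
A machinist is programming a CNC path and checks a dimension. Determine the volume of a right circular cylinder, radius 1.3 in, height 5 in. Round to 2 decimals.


Shape: cylinder
Radius r = 1.3 in, Height h = 5 in
Formula: V = pi * r^2 * h
r^2 = 1.69
V = pi * 1.69 * 5
V = 8.45 * pi
V = 26.55
26.55 in^3


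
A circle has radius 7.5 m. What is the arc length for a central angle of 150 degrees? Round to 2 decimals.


Shape: circular arc
Radius r = 7.5 m, Angle = 150 degrees
Formula: L = (angle/360) * 2 * pi * r
2 * pi * r = 15 * pi
L = (150/360) * 15 * pi
L = 6.25 * pi
L = 19.63
19.63 m


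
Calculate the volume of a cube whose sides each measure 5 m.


Shape: cube
Side s = 5 m
Formula: V = s^3
V = 5 * 5 * 5
V = 25 * 5
V = 125
125 m^3


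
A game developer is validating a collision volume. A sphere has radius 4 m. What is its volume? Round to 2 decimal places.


Shape: sphere
Radius r = 4 m
Formula: V = (4/3) * pi * r^3
r^3 = 64
(4/3) * 64 = 85.333333
V = 85.333333 * pi
V = 268.08
268.08 m^3


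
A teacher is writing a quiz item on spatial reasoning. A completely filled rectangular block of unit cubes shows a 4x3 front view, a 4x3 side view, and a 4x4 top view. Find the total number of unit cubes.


Orthographic views of a solid rectangular block:
Front view 4 x 3 -> length = 4, height = 3
Side view 4 x 3 -> width = 4, height = 3 (consistent)
Top view 4 x 4 -> confirms length = 4, width = 4
The block is 4 x 4 x 3.
Total unit cubes = 4 * 4 * 3 = 48
48 unit cubes


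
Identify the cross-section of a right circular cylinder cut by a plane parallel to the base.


Solid: right circular cylinder
Cutting plane: parallel to the base
Visualize the intersection of the plane with the solid's surface.
The boundary of the cut region is a circle.
circle


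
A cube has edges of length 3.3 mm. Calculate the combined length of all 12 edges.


Shape: cube
Side s = 3.3 mm
A cube has 12 edges, all equal.
Formula: total edge length = 12 * s
Total = 12 * 3.3
Total = 39.6
39.6 mm


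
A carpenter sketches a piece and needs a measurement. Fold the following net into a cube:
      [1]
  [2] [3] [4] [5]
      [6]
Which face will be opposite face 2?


Net: cross layout. Take square 3 as the base (bottom).
Fold the four squares in the horizontal row up around 3: 2 -> left, 4 -> right, 5 wraps to the top.
Fold 1 and 6 up from 3: 1 -> back, 6 -> front.
Opposite pairs are therefore: (1, 6), (2, 4), (3, 5).
Face 2 is opposite face 4.
face 4


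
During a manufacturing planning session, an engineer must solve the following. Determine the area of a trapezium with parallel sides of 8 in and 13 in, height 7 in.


Shape: trapezoid
Parallel sides a = 8 in, b = 13 in; Height h = 7 in
Formula: A = (a + b) * h / 2
a + b = 8 + 13 = 21
A = 21 * 7 / 2
A = 147 / 2
A = 73.5
73.5 in^2


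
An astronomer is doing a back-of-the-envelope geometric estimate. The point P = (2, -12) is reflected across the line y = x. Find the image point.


Transformation: reflection
Original point: (2, -12)
Rule for reflection over y = x: (x, y) -> (y, x)
Apply: (2, -12) -> (-12, 2)
(-12, 2)


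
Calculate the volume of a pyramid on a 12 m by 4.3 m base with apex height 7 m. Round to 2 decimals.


Shape: rectangular pyramid
Base: 12 m x 4.3 m, Height h = 7 m
Formula: V = (1/3) * base_area * h
base_area = 12 * 4.3 = 51.6
base_area * h = 51.6 * 7 = 361.2
V = 361.2 / 3
V = 120.4
120.4 m^3


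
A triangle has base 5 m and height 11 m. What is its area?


Shape: triangle
Base b = 5 m, Height h = 11 m
Formula: A = (1/2) * b * h
A = 0.5 * 5 * 11
A = 0.5 * 55
A = 27.5
27.5 m^2


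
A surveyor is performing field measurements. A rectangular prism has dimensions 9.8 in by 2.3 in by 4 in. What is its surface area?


Shape: rectangular prism
l = 9.8 in, w = 2.3 in, h = 4 in
Formula: SA = 2(lw + lh + wh)
lw = 22.54, lh = 39.2, wh = 9.2
lw + lh + wh = 70.94
SA = 2 * 70.94
SA = 141.88
141.88 in^2


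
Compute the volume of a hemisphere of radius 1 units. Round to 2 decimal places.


Shape: hemisphere (half of a sphere)
Radius r = 1 units
Formula: V = (1/2) * (4/3) * pi * r^3 = (2/3) * pi * r^3
r^3 = 1
(2/3) * 1 = 0.666667
V = 0.666667 * pi
V = 2.09
2.09 units^3


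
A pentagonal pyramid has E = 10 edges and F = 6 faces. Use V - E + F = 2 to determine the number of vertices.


Polyhedron: pentagonal pyramid
Euler's formula for convex polyhedra: V - E + F = 2
Given: E = 10 edges and F = 6 faces
Solve for V:
V = 2 + E - F = 2 + 10 - 6 = 6
6 vertices


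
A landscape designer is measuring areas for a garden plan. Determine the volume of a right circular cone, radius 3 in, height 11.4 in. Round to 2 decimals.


Shape: cone
Radius r = 3 in, Height h = 11.4 in
Formula: V = (1/3) * pi * r^2 * h
r^2 = 9
pi * r^2 * h = pi * 9 * 11.4 = 102.6 * pi
V = 102.6 * pi / 3
V = 107.44
107.44 in^3


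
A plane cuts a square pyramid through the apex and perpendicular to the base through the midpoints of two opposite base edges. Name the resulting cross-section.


Solid: square pyramid
Cutting plane: through the apex and perpendicular to the base through the midpoints of two opposite base edges
Visualize the intersection of the plane with the solid's surface.
The boundary of the cut region is a isosceles triangle.
isosceles triangle


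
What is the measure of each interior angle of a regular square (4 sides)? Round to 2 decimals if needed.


Shape: regular square (4 sides)
Formula: interior angle = (n - 2) * 180 / n
(n - 2) = 2
(n - 2) * 180 = 360
angle = 360 / 4
angle = 90
90 degrees


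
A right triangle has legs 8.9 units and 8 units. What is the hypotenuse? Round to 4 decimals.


Shape: right triangle
Legs a = 8.9 units, b = 8 units
Formula: c = sqrt(a^2 + b^2)
a^2 = 79.21, b^2 = 64
a^2 + b^2 = 143.21
c = sqrt(143.21)
c = 11.967
11.967 units


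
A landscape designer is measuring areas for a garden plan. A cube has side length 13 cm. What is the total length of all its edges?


Shape: cube
Side s = 13 cm
A cube has 12 edges, all equal.
Formula: total edge length = 12 * s
Total = 12 * 13
Total = 156
156 cm


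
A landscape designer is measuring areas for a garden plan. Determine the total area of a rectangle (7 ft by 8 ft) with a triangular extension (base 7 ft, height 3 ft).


Composite shape: rectangle + triangle
Rectangle area = 7 * 8 = 56
Triangle area = 0.5 * 7 * 3 = 10.5
Total = 56 + 10.5
Total = 66.5
66.5 ft^2


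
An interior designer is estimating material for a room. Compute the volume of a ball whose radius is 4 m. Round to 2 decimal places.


Shape: sphere
Radius r = 4 m
Formula: V = (4/3) * pi * r^3
r^3 = 64
(4/3) * 64 = 85.333333
V = 85.333333 * pi
V = 268.08
268.08 m^3


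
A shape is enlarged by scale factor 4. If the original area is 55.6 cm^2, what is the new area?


Linear scale factor k = 4
Original area = 55.6 cm^2
Rule: under a linear scaling by k, areas scale by k^2.
k^2 = 4^2 = 16
New area = 55.6 * 16
New area = 889.6
889.6 cm^2


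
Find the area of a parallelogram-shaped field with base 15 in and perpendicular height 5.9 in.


Shape: parallelogram
Base b = 15 in, Height h = 5.9 in
Formula: A = b * h
A = 15 * 5.9
A = 88.5
88.5 in^2


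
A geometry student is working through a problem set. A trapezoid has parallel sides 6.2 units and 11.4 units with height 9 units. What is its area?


Shape: trapezoid
Parallel sides a = 6.2 units, b = 11.4 units; Height h = 9 units
Formula: A = (a + b) * h / 2
a + b = 6.2 + 11.4 = 17.6
A = 17.6 * 9 / 2
A = 158.4 / 2
A = 79.2
79.2 units^2


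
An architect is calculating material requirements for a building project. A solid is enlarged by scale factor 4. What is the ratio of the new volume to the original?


Linear scale factor k = 4
Rule: under a linear scaling by k, volumes scale by k^3.
k^3 = 4 * 4 * 4
k^3 = 16 * 4
k^3 = 64
Volume scales by a factor of 64.
64 (dimensionless)


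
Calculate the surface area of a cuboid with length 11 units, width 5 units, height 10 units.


Shape: rectangular prism
l = 11 units, w = 5 units, h = 10 units
Formula: SA = 2(lw + lh + wh)
lw = 55, lh = 110, wh = 50
lw + lh + wh = 215
SA = 2 * 215
SA = 430
430 units^2


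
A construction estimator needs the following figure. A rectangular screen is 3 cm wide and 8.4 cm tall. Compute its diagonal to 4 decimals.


Shape: rectangle (diagonal via Pythagoras)
Sides: 3 cm and 8.4 cm
Formula: d = sqrt(l^2 + w^2)
l^2 = 9, w^2 = 70.56
l^2 + w^2 = 79.56
d = sqrt(79.56)
d = 8.9196
8.9196 cm


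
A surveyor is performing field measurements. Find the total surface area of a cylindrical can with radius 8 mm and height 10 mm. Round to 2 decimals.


Shape: closed cylinder
Radius r = 8 mm, Height h = 10 mm
Formula: SA = 2*pi*r^2 + 2*pi*r*h = 2*pi*r*(r + h)
r + h = 18
2 * r * (r + h) = 2 * 8 * 18 = 288
SA = 288 * pi
SA = 904.78
904.78 mm^2


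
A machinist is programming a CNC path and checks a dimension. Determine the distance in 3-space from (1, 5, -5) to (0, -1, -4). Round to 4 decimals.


3D distance between two points
P1 = (1, 5, -5), P2 = (0, -1, -4)
Formula: d = sqrt((x2-x1)^2 + (y2-y1)^2 + (z2-z1)^2)
dx = 0 - 1 = -1
dy = -1 - 5 = -6
dz = -4 - -5 = 1
dx^2 + dy^2 + dz^2 = 1 + 36 + 1 = 38
d = sqrt(38)
d = 6.1644
6.1644 units


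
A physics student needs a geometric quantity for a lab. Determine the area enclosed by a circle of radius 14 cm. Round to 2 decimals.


Shape: circle
Radius r = 14 cm
Formula: A = pi * r^2
r^2 = 14^2 = 196
A = pi * 196
A = 615.75
615.75 cm^2


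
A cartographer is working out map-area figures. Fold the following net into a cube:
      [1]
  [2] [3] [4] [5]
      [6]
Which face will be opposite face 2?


Net: cross layout. Take square 3 as the base (bottom).
Fold the four squares in the horizontal row up around 3: 2 -> left, 4 -> right, 5 wraps to the top.
Fold 1 and 6 up from 3: 1 -> back, 6 -> front.
Opposite pairs are therefore: (1, 6), (2, 4), (3, 5).
Face 2 is opposite face 4.
face 4


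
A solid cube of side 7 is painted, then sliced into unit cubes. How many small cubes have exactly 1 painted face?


Large cube: 7 x 7 x 7, cut into unit cubes.
n = 7, so n - 2 = 5
Cubes with 1 painted face lie in the interior of each face.
A cube has 6 faces; each contributes (n - 2)^2 = 25 such cubes.
Count = 6 * 25 = 150
150 unit cubes


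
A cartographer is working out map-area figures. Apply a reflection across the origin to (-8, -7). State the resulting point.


Transformation: reflection
Original point: (-8, -7)
Rule for reflection through the origin: (x, y) -> (-x, -y)
Apply: (-8, -7) -> (8, 7)
(8, 7)


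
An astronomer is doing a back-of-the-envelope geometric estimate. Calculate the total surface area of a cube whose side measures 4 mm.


Shape: cube
Side s = 4 mm
A cube has 6 square faces.
Formula: SA = 6 * s^2
s^2 = 16
SA = 6 * 16
SA = 96
96 mm^2


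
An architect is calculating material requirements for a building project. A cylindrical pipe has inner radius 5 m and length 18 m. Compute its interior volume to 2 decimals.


Shape: cylinder
Radius r = 5 m, Height h = 18 m
Formula: V = pi * r^2 * h
r^2 = 25
V = pi * 25 * 18
V = 450 * pi
V = 1413.72
1413.72 m^3


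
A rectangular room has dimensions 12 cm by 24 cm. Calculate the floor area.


Shape: rectangle
Length l = 12 cm, Width w = 24 cm
Formula: A = l * w
A = 12 * 24
A = 288
288 cm^2


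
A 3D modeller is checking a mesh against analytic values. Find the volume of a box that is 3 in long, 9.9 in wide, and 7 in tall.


Shape: rectangular prism
l = 3 in, w = 9.9 in, h = 7 in
Formula: V = l * w * h
V = 3 * 9.9 * 7
V = 29.7 * 7
V = 207.9
207.9 in^3


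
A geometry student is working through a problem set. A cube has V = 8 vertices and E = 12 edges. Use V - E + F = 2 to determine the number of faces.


Polyhedron: cube
Euler's formula for convex polyhedra: V - E + F = 2
Given: V = 8 vertices and E = 12 edges
Solve for F:
F = 2 + E - V = 2 + 12 - 8 = 6
6 faces


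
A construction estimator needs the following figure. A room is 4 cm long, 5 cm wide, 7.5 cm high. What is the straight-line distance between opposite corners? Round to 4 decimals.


Shape: rectangular box (space diagonal)
l = 4 cm, w = 5 cm, h = 7.5 cm
Visualize: the diagonal of the base, then a right triangle with that diagonal and the height.
Formula: d = sqrt(l^2 + w^2 + h^2)
l^2 + w^2 + h^2 = 16 + 25 + 56.25 = 97.25
d = sqrt(97.25)
d = 9.8615
9.8615 cm


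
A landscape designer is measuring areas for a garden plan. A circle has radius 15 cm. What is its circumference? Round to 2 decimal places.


Shape: circle
Radius r = 15 cm
Formula: C = 2 * pi * r
C = 2 * pi * 15
C = 30 * pi
C = 94.25
94.25 cm


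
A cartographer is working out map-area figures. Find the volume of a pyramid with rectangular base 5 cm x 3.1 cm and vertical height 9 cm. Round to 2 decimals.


Shape: rectangular pyramid
Base: 5 cm x 3.1 cm, Height h = 9 cm
Formula: V = (1/3) * base_area * h
base_area = 5 * 3.1 = 15.5
base_area * h = 15.5 * 9 = 139.5
V = 139.5 / 3
V = 46.5
46.5 cm^3


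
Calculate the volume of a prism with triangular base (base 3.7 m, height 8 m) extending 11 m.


Shape: triangular prism
Triangle base = 3.7 m, triangle height = 8 m, prism length L = 11 m
Formula: V = (1/2 * b * h_tri) * L
Cross-section area = 0.5 * 3.7 * 8 = 14.8
V = 14.8 * 11
V = 162.8
162.8 m^3


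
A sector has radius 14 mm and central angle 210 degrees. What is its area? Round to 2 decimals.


Shape: circular sector
Radius r = 14 mm, Angle = 210 degrees
Formula: A = (angle/360) * pi * r^2
r^2 = 196
Fraction of circle = 210/360
A = (210/360) * pi * 196
A = 114.333333 * pi
A = 359.19
359.19 mm^2


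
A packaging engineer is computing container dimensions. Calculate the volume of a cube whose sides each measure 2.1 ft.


Shape: cube
Side s = 2.1 ft
Formula: V = s^3
V = 2.1 * 2.1 * 2.1
V = 4.41 * 2.1
V = 9.261
9.261 ft^3


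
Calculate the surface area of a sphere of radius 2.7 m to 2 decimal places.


Shape: sphere
Radius r = 2.7 m
Formula: SA = 4 * pi * r^2
r^2 = 7.29
SA = 4 * pi * 7.29
SA = 29.16 * pi
SA = 91.61
91.61 m^2


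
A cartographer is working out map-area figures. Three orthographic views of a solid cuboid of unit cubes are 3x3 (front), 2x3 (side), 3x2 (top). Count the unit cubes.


Orthographic views of a solid rectangular block:
Front view 3 x 3 -> length = 3, height = 3
Side view 2 x 3 -> width = 2, height = 3 (consistent)
Top view 3 x 2 -> confirms length = 3, width = 2
The block is 3 x 2 x 3.
Total unit cubes = 3 * 2 * 3 = 18
18 unit cubes


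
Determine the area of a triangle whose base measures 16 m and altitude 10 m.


Shape: triangle
Base b = 16 m, Height h = 10 m
Formula: A = (1/2) * b * h
A = 0.5 * 16 * 10
A = 0.5 * 160
A = 80
80 m^2


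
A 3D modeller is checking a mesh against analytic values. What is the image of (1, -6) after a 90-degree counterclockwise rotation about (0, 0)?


Transformation: rotation about the origin
Original point: (1, -6)
Rule for 90 deg counterclockwise: (x, y) -> (-y, x)
Apply: (1, -6) -> (6, 1)
(6, 1)


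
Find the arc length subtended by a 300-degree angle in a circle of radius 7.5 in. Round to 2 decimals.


Shape: circular arc
Radius r = 7.5 in, Angle = 300 degrees
Formula: L = (angle/360) * 2 * pi * r
2 * pi * r = 15 * pi
L = (300/360) * 15 * pi
L = 12.5 * pi
L = 39.27
39.27 in


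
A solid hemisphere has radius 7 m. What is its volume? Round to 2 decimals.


Shape: hemisphere (half of a sphere)
Radius r = 7 m
Formula: V = (1/2) * (4/3) * pi * r^3 = (2/3) * pi * r^3
r^3 = 343
(2/3) * 343 = 228.666667
V = 228.666667 * pi
V = 718.38
718.38 m^3


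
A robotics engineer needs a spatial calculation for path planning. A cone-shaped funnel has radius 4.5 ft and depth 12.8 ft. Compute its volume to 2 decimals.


Shape: cone
Radius r = 4.5 ft, Height h = 12.8 ft
Formula: V = (1/3) * pi * r^2 * h
r^2 = 20.25
pi * r^2 * h = pi * 20.25 * 12.8 = 259.2 * pi
V = 259.2 * pi / 3
V = 271.43
271.43 ft^3


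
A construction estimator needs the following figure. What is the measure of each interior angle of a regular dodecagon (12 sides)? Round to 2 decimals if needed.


Shape: regular dodecagon (12 sides)
Formula: interior angle = (n - 2) * 180 / n
(n - 2) = 10
(n - 2) * 180 = 1800
angle = 1800 / 12
angle = 150
150 degrees


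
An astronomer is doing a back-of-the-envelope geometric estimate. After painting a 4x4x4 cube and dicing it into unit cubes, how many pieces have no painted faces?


Large cube: 4 x 4 x 4, cut into unit cubes.
n = 4, so n - 2 = 2
Unpainted cubes form the interior (n - 2)^3 block.
(n - 2)^3 = 2^3 = 8
8 unit cubes


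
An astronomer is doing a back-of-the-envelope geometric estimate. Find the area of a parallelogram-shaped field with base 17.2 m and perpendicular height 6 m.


Shape: parallelogram
Base b = 17.2 m, Height h = 6 m
Formula: A = b * h
A = 17.2 * 6
A = 103.2
103.2 m^2


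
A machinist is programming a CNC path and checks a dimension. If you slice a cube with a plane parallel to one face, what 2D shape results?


Solid: cube
Cutting plane: parallel to one face
Visualize the intersection of the plane with the solid's surface.
The boundary of the cut region is a square.
square


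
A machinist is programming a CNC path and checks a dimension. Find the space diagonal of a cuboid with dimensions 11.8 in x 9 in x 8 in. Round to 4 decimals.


Shape: rectangular box (space diagonal)
l = 11.8 in, w = 9 in, h = 8 in
Visualize: the diagonal of the base, then a right triangle with that diagonal and the height.
Formula: d = sqrt(l^2 + w^2 + h^2)
l^2 + w^2 + h^2 = 139.24 + 81 + 64 = 284.24
d = sqrt(284.24)
d = 16.8594
16.8594 in


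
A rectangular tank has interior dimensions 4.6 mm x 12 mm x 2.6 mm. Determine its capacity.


Shape: rectangular prism
l = 4.6 mm, w = 12 mm, h = 2.6 mm
Formula: V = l * w * h
V = 4.6 * 12 * 2.6
V = 55.2 * 2.6
V = 143.52
143.52 mm^3


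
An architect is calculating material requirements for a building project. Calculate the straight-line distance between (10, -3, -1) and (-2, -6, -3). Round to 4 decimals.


3D distance between two points
P1 = (10, -3, -1), P2 = (-2, -6, -3)
Formula: d = sqrt((x2-x1)^2 + (y2-y1)^2 + (z2-z1)^2)
dx = -2 - 10 = -12
dy = -6 - -3 = -3
dz = -3 - -1 = -2
dx^2 + dy^2 + dz^2 = 144 + 9 + 4 = 157
d = sqrt(157)
d = 12.53
12.53 units


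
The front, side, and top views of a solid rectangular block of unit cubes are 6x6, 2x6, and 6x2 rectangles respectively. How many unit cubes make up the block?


Orthographic views of a solid rectangular block:
Front view 6 x 6 -> length = 6, height = 6
Side view 2 x 6 -> width = 2, height = 6 (consistent)
Top view 6 x 2 -> confirms length = 6, width = 2
The block is 6 x 2 x 6.
Total unit cubes = 6 * 2 * 6 = 72
72 unit cubes


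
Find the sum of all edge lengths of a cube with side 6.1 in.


Shape: cube
Side s = 6.1 in
A cube has 12 edges, all equal.
Formula: total edge length = 12 * s
Total = 12 * 6.1
Total = 73.2
73.2 in


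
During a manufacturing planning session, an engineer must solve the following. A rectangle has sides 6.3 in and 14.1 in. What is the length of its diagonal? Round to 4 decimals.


Shape: rectangle (diagonal via Pythagoras)
Sides: 6.3 in and 14.1 in
Formula: d = sqrt(l^2 + w^2)
l^2 = 39.69, w^2 = 198.81
l^2 + w^2 = 238.5
d = sqrt(238.5)
d = 15.4434
15.4434 in


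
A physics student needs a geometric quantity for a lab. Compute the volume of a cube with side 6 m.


Shape: cube
Side s = 6 m
Formula: V = s^3
V = 6 * 6 * 6
V = 36 * 6
V = 216
216 m^3


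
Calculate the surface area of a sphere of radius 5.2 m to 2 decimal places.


Shape: sphere
Radius r = 5.2 m
Formula: SA = 4 * pi * r^2
r^2 = 27.04
SA = 4 * pi * 27.04
SA = 108.16 * pi
SA = 339.79
339.79 m^2


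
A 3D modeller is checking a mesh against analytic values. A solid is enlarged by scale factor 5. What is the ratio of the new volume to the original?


Linear scale factor k = 5
Rule: under a linear scaling by k, volumes scale by k^3.
k^3 = 5 * 5 * 5
k^3 = 25 * 5
k^3 = 125
Volume scales by a factor of 125.
125 (dimensionless)


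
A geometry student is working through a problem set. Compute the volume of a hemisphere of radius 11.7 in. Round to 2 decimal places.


Shape: hemisphere (half of a sphere)
Radius r = 11.7 in
Formula: V = (1/2) * (4/3) * pi * r^3 = (2/3) * pi * r^3
r^3 = 1601.613
(2/3) * 1601.613 = 1067.742
V = 1067.742 * pi
V = 3354.41
3354.41 in^3


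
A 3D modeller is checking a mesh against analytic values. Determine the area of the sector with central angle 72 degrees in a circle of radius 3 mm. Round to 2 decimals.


Shape: circular sector
Radius r = 3 mm, Angle = 72 degrees
Formula: A = (angle/360) * pi * r^2
r^2 = 9
Fraction of circle = 72/360
A = (72/360) * pi * 9
A = 1.8 * pi
A = 5.65
5.65 mm^2


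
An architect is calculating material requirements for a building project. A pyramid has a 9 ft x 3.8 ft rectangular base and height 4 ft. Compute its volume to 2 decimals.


Shape: rectangular pyramid
Base: 9 ft x 3.8 ft, Height h = 4 ft
Formula: V = (1/3) * base_area * h
base_area = 9 * 3.8 = 34.2
base_area * h = 34.2 * 4 = 136.8
V = 136.8 / 3
V = 45.6
45.6 ft^3


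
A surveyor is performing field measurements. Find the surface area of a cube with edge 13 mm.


Shape: cube
Side s = 13 mm
A cube has 6 square faces.
Formula: SA = 6 * s^2
s^2 = 169
SA = 6 * 169
SA = 1014
1014 mm^2


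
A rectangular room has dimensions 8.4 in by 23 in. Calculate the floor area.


Shape: rectangle
Length l = 8.4 in, Width w = 23 in
Formula: A = l * w
A = 8.4 * 23
A = 193.2
193.2 in^2


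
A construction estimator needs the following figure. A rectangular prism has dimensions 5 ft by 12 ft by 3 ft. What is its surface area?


Shape: rectangular prism
l = 5 ft, w = 12 ft, h = 3 ft
Formula: SA = 2(lw + lh + wh)
lw = 60, lh = 15, wh = 36
lw + lh + wh = 111
SA = 2 * 111
SA = 222
222 ft^2


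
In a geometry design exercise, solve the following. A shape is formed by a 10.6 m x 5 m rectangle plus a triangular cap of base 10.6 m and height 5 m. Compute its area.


Composite shape: rectangle + triangle
Rectangle area = 10.6 * 5 = 53
Triangle area = 0.5 * 10.6 * 5 = 26.5
Total = 53 + 26.5
Total = 79.5
79.5 m^2


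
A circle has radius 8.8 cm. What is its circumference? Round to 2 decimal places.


Shape: circle
Radius r = 8.8 cm
Formula: C = 2 * pi * r
C = 2 * pi * 8.8
C = 17.6 * pi
C = 55.29
55.29 cm


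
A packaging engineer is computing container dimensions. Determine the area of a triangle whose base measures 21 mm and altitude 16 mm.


Shape: triangle
Base b = 21 mm, Height h = 16 mm
Formula: A = (1/2) * b * h
A = 0.5 * 21 * 16
A = 0.5 * 336
A = 168
168 mm^2


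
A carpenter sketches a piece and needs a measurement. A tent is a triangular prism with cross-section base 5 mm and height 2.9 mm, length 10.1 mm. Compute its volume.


Shape: triangular prism
Triangle base = 5 mm, triangle height = 2.9 mm, prism length L = 10.1 mm
Formula: V = (1/2 * b * h_tri) * L
Cross-section area = 0.5 * 5 * 2.9 = 7.25
V = 7.25 * 10.1
V = 73.225
73.225 mm^3


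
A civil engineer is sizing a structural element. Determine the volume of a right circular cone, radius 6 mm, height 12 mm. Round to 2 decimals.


Shape: cone
Radius r = 6 mm, Height h = 12 mm
Formula: V = (1/3) * pi * r^2 * h
r^2 = 36
pi * r^2 * h = pi * 36 * 12 = 432 * pi
V = 432 * pi / 3
V = 452.39
452.39 mm^3


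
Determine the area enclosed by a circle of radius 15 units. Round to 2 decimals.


Shape: circle
Radius r = 15 units
Formula: A = pi * r^2
r^2 = 15^2 = 225
A = pi * 225
A = 706.86
706.86 units^2


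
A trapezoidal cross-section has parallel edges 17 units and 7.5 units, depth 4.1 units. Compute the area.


Shape: trapezoid
Parallel sides a = 17 units, b = 7.5 units; Height h = 4.1 units
Formula: A = (a + b) * h / 2
a + b = 17 + 7.5 = 24.5
A = 24.5 * 4.1 / 2
A = 100.45 / 2
A = 50.225
50.225 units^2


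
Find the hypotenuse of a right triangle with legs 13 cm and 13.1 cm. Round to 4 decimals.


Shape: right triangle
Legs a = 13 cm, b = 13.1 cm
Formula: c = sqrt(a^2 + b^2)
a^2 = 169, b^2 = 171.61
a^2 + b^2 = 340.61
c = sqrt(340.61)
c = 18.4556
18.4556 cm


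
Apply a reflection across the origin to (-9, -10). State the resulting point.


Transformation: reflection
Original point: (-9, -10)
Rule for reflection through the origin: (x, y) -> (-x, -y)
Apply: (-9, -10) -> (9, 10)
(9, 10)


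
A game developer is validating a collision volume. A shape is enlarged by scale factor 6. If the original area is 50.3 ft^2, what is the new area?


Linear scale factor k = 6
Original area = 50.3 ft^2
Rule: under a linear scaling by k, areas scale by k^2.
k^2 = 6^2 = 36
New area = 50.3 * 36
New area = 1810.8
1810.8 ft^2


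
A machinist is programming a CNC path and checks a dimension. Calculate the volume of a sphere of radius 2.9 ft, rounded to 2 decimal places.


Shape: sphere
Radius r = 2.9 ft
Formula: V = (4/3) * pi * r^3
r^3 = 24.389
(4/3) * 24.389 = 32.518667
V = 32.518667 * pi
V = 102.16
102.16 ft^3


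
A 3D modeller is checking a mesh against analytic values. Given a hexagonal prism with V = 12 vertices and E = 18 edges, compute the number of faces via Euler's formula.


Polyhedron: hexagonal prism
Euler's formula for convex polyhedra: V - E + F = 2
Given: V = 12 vertices and E = 18 edges
Solve for F:
F = 2 + E - V = 2 + 18 - 12 = 8
8 faces


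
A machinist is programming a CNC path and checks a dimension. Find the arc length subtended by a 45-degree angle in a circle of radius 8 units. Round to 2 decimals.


Shape: circular arc
Radius r = 8 units, Angle = 45 degrees
Formula: L = (angle/360) * 2 * pi * r
2 * pi * r = 16 * pi
L = (45/360) * 16 * pi
L = 2 * pi
L = 6.28
6.28 units


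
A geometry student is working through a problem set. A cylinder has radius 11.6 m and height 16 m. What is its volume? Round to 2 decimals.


Shape: cylinder
Radius r = 11.6 m, Height h = 16 m
Formula: V = pi * r^2 * h
r^2 = 134.56
V = pi * 134.56 * 16
V = 2152.96 * pi
V = 6763.72
6763.72 m^3


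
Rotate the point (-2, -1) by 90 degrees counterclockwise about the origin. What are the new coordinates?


Transformation: rotation about the origin
Original point: (-2, -1)
Rule for 90 deg counterclockwise: (x, y) -> (-y, x)
Apply: (-2, -1) -> (1, -2)
(1, -2)


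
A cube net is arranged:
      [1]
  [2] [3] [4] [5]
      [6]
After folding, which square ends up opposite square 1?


Net: cross layout. Take square 3 as the base (bottom).
Fold the four squares in the horizontal row up around 3: 2 -> left, 4 -> right, 5 wraps to the top.
Fold 1 and 6 up from 3: 1 -> back, 6 -> front.
Opposite pairs are therefore: (1, 6), (2, 4), (3, 5).
Face 1 is opposite face 6.
face 6


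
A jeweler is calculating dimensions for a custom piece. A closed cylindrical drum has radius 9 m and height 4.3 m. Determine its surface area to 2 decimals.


Shape: closed cylinder
Radius r = 9 m, Height h = 4.3 m
Formula: SA = 2*pi*r^2 + 2*pi*r*h = 2*pi*r*(r + h)
r + h = 13.3
2 * r * (r + h) = 2 * 9 * 13.3 = 239.4
SA = 239.4 * pi
SA = 752.1
752.1 m^2


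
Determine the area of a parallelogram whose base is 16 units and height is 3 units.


Shape: parallelogram
Base b = 16 units, Height h = 3 units
Formula: A = b * h
A = 16 * 3
A = 48
48 units^2


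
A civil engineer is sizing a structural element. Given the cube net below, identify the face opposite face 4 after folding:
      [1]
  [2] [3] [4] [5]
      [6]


Net: cross layout. Take square 3 as the base (bottom).
Fold the four squares in the horizontal row up around 3: 2 -> left, 4 -> right, 5 wraps to the top.
Fold 1 and 6 up from 3: 1 -> back, 6 -> front.
Opposite pairs are therefore: (1, 6), (2, 4), (3, 5).
Face 4 is opposite face 2.
face 2


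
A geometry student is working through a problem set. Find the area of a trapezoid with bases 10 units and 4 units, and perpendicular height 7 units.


Shape: trapezoid
Parallel sides a = 10 units, b = 4 units; Height h = 7 units
Formula: A = (a + b) * h / 2
a + b = 10 + 4 = 14
A = 14 * 7 / 2
A = 98 / 2
A = 49
49 units^2


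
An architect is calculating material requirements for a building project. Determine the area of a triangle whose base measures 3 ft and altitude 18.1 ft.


Shape: triangle
Base b = 3 ft, Height h = 18.1 ft
Formula: A = (1/2) * b * h
A = 0.5 * 3 * 18.1
A = 0.5 * 54.3
A = 27.15
27.15 ft^2


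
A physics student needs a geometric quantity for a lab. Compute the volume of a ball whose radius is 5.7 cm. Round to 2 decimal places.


Shape: sphere
Radius r = 5.7 cm
Formula: V = (4/3) * pi * r^3
r^3 = 185.193
(4/3) * 185.193 = 246.924
V = 246.924 * pi
V = 775.73
775.73 cm^3


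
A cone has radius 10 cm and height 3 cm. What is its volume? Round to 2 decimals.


Shape: cone
Radius r = 10 cm, Height h = 3 cm
Formula: V = (1/3) * pi * r^2 * h
r^2 = 100
pi * r^2 * h = pi * 100 * 3 = 300 * pi
V = 300 * pi / 3
V = 314.16
314.16 cm^3


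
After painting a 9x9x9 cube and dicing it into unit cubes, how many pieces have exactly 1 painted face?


Large cube: 9 x 9 x 9, cut into unit cubes.
n = 9, so n - 2 = 7
Cubes with 1 painted face lie in the interior of each face.
A cube has 6 faces; each contributes (n - 2)^2 = 49 such cubes.
Count = 6 * 49 = 294
294 unit cubes


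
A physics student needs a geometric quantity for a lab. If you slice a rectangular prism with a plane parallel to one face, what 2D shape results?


Solid: rectangular prism
Cutting plane: parallel to one face
Visualize the intersection of the plane with the solid's surface.
The boundary of the cut region is a rectangle.
rectangle


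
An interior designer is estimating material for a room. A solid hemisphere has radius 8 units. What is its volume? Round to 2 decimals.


Shape: hemisphere (half of a sphere)
Radius r = 8 units
Formula: V = (1/2) * (4/3) * pi * r^3 = (2/3) * pi * r^3
r^3 = 512
(2/3) * 512 = 341.333333
V = 341.333333 * pi
V = 1072.33
1072.33 units^3


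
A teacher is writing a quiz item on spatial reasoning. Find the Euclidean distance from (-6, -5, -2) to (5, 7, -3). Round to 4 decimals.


3D distance between two points
P1 = (-6, -5, -2), P2 = (5, 7, -3)
Formula: d = sqrt((x2-x1)^2 + (y2-y1)^2 + (z2-z1)^2)
dx = 5 - -6 = 11
dy = 7 - -5 = 12
dz = -3 - -2 = -1
dx^2 + dy^2 + dz^2 = 121 + 144 + 1 = 266
d = sqrt(266)
d = 16.3095
16.3095 units


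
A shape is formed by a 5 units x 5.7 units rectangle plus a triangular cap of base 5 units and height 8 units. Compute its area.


Composite shape: rectangle + triangle
Rectangle area = 5 * 5.7 = 28.5
Triangle area = 0.5 * 5 * 8 = 20
Total = 28.5 + 20
Total = 48.5
48.5 units^2


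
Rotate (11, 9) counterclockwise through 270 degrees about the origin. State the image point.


Transformation: rotation about the origin
Original point: (11, 9)
Rule for 270 deg counterclockwise: (x, y) -> (y, -x)
Apply: (11, 9) -> (9, -11)
(9, -11)


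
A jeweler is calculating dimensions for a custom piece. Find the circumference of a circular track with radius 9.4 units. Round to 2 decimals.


Shape: circle
Radius r = 9.4 units
Formula: C = 2 * pi * r
C = 2 * pi * 9.4
C = 18.8 * pi
C = 59.06
59.06 units


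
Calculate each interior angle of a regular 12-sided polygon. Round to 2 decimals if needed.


Shape: regular dodecagon (12 sides)
Formula: interior angle = (n - 2) * 180 / n
(n - 2) = 10
(n - 2) * 180 = 1800
angle = 1800 / 12
angle = 150
150 degrees
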